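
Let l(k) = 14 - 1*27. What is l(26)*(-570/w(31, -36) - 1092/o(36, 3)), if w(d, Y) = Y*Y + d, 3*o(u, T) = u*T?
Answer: 1592071/3981 ≈ 399.92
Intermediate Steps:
o(u, T) = T*u/3 (o(u, T) = (u*T)/3 = (T*u)/3 = T*u/3)
l(k) = -13 (l(k) = 14 - 27 = -13)
w(d, Y) = d + Y² (w(d, Y) = Y² + d = d + Y²)
l(26)*(-570/w(31, -36) - 1092/o(36, 3)) = -13*(-570/(31 + (-36)²) - 1092/((⅓)*3*36)) = -13*(-570/(31 + 1296) - 1092/36) = -13*(-570/1327 - 1092*1/36) = -13*(-570*1/1327 - 91/3) = -13*(-570/1327 - 91/3) = -13*(-122467/3981) = 1592071/3981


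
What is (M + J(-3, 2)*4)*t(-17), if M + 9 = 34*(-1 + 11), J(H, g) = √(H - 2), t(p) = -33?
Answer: -10923 - 132*I*√5 ≈ -10923.0 - 295.16*I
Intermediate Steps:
J(H, g) = √(-2 + H)
M = 331 (M = -9 + 34*(-1 + 11) = -9 + 34*10 = -9 + 340 = 331)
(M + J(-3, 2)*4)*t(-17) = (331 + √(-2 - 3)*4)*(-33) = (331 + √(-5)*4)*(-33) = (331 + (I*√5)*4)*(-33) = (331 + 4*I*√5)*(-33) = -10923 - 132*I*√5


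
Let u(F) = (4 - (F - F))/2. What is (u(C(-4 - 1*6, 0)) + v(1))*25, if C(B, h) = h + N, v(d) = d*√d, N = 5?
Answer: 75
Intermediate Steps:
v(d) = d^(3/2)
C(B, h) = 5 + h (C(B, h) = h + 5 = 5 + h)
u(F) = 2 (u(F) = (4 - 1*0)*(½) = (4 + 0)*(½) = 4*(½) = 2)
(u(C(-4 - 1*6, 0)) + v(1))*25 = (2 + 1^(3/2))*25 = (2 + 1)*25 = 3*25 = 75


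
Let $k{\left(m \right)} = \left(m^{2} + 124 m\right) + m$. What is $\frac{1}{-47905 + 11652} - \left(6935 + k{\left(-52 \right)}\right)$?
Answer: $- \frac{113798168}{36253} \approx -3139.0$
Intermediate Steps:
$k{\left(m \right)} = m^{2} + 125 m$
$\frac{1}{-47905 + 11652} - \left(6935 + k{\left(-52 \right)}\right) = \frac{1}{-47905 + 11652} - \left(6935 - 52 \left(125 - 52\right)\right) = \frac{1}{-36253} - \left(6935 - 3796\right) = - \frac{1}{36253} - \left(6935 - 3796\right) = - \frac{1}{36253} - 3139 = - \frac{113798168}{36253}$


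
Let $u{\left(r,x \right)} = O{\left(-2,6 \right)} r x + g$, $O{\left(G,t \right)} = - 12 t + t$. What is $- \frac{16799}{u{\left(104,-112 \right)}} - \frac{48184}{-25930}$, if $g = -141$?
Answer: $\frac{18299962649}{9965249055} \approx 1.8364$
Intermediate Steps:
$O{\left(G,t \right)} = - 11 t$
$u{\left(r,x \right)} = -141 - 66 r x$ ($u{\left(r,x \right)} = \left(-11\right) 6 r x - 141 = - 66 r x - 141 = -141 - 66 r x$)
$- \frac{16799}{u{\left(104,-112 \right)}} - \frac{48184}{-25930} = - \frac{16799}{-141 - 6864 \left(-112\right)} - \frac{48184}{-25930} = - \frac{16799}{-141 + 768768} - - \frac{24092}{12965} = - \frac{16799}{768627} + \frac{24092}{12965} = \frac{18299962649}{9965249055}$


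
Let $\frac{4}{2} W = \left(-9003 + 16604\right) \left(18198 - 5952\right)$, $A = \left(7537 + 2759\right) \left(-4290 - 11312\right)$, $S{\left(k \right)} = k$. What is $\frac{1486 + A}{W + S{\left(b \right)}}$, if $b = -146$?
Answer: $- \frac{160636706}{46540777} \approx -3.4515$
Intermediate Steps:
$A = -160638192$ ($A = 10296 \left(-15602\right) = -160638192$)
$W = 46540923$ ($W = \frac{\left(-9003 + 16604\right) \left(18198 - 5952\right)}{2} = \frac{7601 \cdot 12246}{2} = \frac{1}{2} \cdot 93081846 = 46540923$)
$\frac{1486 + A}{W + S{\left(b \right)}} = \frac{1486 - 160638192}{46540923 - 146} = - \frac{160636706}{46540777}$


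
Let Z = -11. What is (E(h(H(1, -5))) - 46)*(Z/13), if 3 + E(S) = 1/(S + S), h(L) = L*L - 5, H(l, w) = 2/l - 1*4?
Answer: 1089/26 ≈ 41.885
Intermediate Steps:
H(l, w) = -4 + 2/l (H(l, w) = 2/l - 4 = -4 + 2/l)
h(L) = -5 + L² (h(L) = L² - 5 = -5 + L²)
E(S) = -3 + 1/(2*S) (E(S) = -3 + 1/(S + S) = -3 + 1/(2*S))
(E(h(H(1, -5))) - 46)*(Z/13) = ((-3 + 1/(2*(-5 + (-4 + 2/1)²))) - 46)*(-11/13) = ((-3 + 1/(2*(-5 + (-4 + 2*1)²))) - 46)*(-11*1/13) = ((-3 + 1/(2*(-5 + (-4 + 2)²))) - 46)*(-11/13) = ((-3 + 1/(2*(-5 + (-2)²))) - 46)*(-11/13) = ((-3 + 1/(2*(-5 + 4))) - 46)*(-11/13) = ((-3 + (½)/(-1)) - 46)*(-11/13) = ((-3 + (½)*(-1)) - 46)*(-11/13) = ((-3 - ½) - 46)*(-11/13) = (-7/2 - 46)*(-11/13) = -99/2*(-11/13) = 1089/26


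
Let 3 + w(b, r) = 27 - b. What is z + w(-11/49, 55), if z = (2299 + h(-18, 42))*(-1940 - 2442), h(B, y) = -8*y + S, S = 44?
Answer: -430937839/49 ≈ -8.7947e+6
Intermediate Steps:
h(B, y) = 44 - 8*y (h(B, y) = -8*y + 44 = 44 - 8*y)
w(b, r) = 24 - b (w(b, r) = -3 + (27 - b) = 24 - b)
z = -8794674 (z = (2299 + (44 - 8*42))*(-1940 - 2442) = (2299 + (44 - 336))*(-4382) = (2299 - 292)*(-4382) = 2007*(-4382) = -8794674)
z + w(-11/49, 55) = -8794674 + (24 - (-11)/49) = -8794674 + (24 - 1*(-11/49)) = -8794674 + (24 + 11/49) = -8794674 + 1187/49 = -430937839/49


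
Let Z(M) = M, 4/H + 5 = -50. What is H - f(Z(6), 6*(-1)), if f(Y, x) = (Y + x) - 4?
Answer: 216/55 ≈ 3.9273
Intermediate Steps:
H = -4/55 (H = 4/(-5 - 50) = 4/(-55) = 4*(-1/55) = -4/55 ≈ -0.072727)
f(Y, x) = -4 + Y + x
H - f(Z(6), 6*(-1)) = -4/55 - (-4 + 6 + 6*(-1)) = -4/55 - (-4 + 6 - 6) = -4/55 - 1*(-4) = -4/55 + 4 = 216/55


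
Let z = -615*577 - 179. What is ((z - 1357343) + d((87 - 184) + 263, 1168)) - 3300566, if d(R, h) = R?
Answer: -5012777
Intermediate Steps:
z = -355034 (z = -354855 - 179 = -355034)
((z - 1357343) + d((87 - 184) + 263, 1168)) - 3300566 = ((-355034 - 1357343) + ((87 - 184) + 263)) - 3300566 = (-1712377 + (-97 + 263)) - 3300566 = (-1712377 + 166) - 3300566 = -1712211 - 3300566 = -5012777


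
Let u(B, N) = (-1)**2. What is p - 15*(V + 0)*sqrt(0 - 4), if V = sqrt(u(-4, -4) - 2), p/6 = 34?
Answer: 234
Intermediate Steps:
p = 204 (p = 6*34 = 204)
u(B, N) = 1
V = I (V = sqrt(1 - 2) = sqrt(-1) = I ≈ 1.0*I)
p - 15*(V + 0)*sqrt(0 - 4) = 204 - 15*(I + 0)*sqrt(0 - 4) = 204 - 15*I*sqrt(-4) = 204 - 15*I*2*I = 204 - 15*(-2) = 204 + 30 = 234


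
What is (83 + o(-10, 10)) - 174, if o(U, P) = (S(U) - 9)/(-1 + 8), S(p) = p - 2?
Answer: -94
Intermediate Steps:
S(p) = -2 + p
o(U, P) = -11/7 + U/7 (o(U, P) = ((-2 + U) - 9)/(-1 + 8) = (-11 + U)/7 = (-11 + U)*(1/7) = -11/7 + U/7)
(83 + o(-10, 10)) - 174 = (83 + (-11/7 + (1/7)*(-10))) - 174 = (83 + (-11/7 - 10/7)) - 174 = (83 - 3) - 174 = 80 - 174 = -94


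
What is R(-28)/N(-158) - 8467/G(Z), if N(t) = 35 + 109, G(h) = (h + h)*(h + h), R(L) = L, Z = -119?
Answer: -87665/254898 ≈ -0.34392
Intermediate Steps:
G(h) = 4*h**2 (G(h) = (2*h)*(2*h) = 4*h**2)
N(t) = 144
R(-28)/N(-158) - 8467/G(Z) = -28/144 - 8467/(4*(-119)**2) = -28*1/144 - 8467/(4*14161) = -7/36 - 8467/56644 = -87665/254898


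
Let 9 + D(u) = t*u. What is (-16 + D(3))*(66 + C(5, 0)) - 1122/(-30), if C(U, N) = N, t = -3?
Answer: -11033/5 ≈ -2206.6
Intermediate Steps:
D(u) = -9 - 3*u
(-16 + D(3))*(66 + C(5, 0)) - 1122/(-30) = (-16 + (-9 - 3*3))*(66 + 0) - 1122/(-30) = (-16 + (-9 - 9))*66 - 1122*(-1)/30 = (-16 - 18)*66 - 66*(-17/30) = -34*66 + 187/5 = -2244 + 187/5 = -11033/5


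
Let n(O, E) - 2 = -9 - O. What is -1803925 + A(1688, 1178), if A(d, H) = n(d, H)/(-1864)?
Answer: -3362514505/1864 ≈ -1.8039e+6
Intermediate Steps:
n(O, E) = -7 - O (n(O, E) = 2 + (-9 - O) = -7 - O)
A(d, H) = 7/1864 + d/1864 (A(d, H) = (-7 - d)/(-1864) = (-7 - d)*(-1/1864) = 7/1864 + d/1864)
-1803925 + A(1688, 1178) = -1803925 + (7/1864 + (1/1864)*1688) = -1803925 + (7/1864 + 211/233) = -1803925 + 1695/1864 = -3362514505/1864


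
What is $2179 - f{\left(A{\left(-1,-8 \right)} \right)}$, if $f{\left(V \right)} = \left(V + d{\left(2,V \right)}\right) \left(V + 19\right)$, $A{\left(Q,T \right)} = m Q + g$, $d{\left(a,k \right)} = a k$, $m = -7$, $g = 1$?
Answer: $1531$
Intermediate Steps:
$A{\left(Q,T \right)} = 1 - 7 Q$ ($A{\left(Q,T \right)} = - 7 Q + 1 = 1 - 7 Q$)
$f{\left(V \right)} = 3 V \left(19 + V\right)$ ($f{\left(V \right)} = \left(V + 2 V\right) \left(V + 19\right) = 3 V \left(19 + V\right)$)
$2179 - f{\left(A{\left(-1,-8 \right)} \right)} = 2179 - 3 \left(1 - -7\right) \left(19 + \left(1 - -7\right)\right) = 2179 - 3 \left(1 + 7\right) \left(19 + \left(1 + 7\right)\right) = 2179 - 3 \cdot 8 \left(19 + 8\right) = 2179 - 3 \cdot 8 \cdot 27 = 2179 - 648 = 1531$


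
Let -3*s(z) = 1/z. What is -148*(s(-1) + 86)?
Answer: -38332/3 ≈ -12777.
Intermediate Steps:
s(z) = -1/(3*z)
-148*(s(-1) + 86) = -148*(-⅓/(-1) + 86) = -148*(-⅓*(-1) + 86) = -148*(⅓ + 86) = -148*259/3 = -38332/3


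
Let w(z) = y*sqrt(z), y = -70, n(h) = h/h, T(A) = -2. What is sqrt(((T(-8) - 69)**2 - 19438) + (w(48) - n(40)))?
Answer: sqrt(-14398 - 280*sqrt(3)) ≈ 122.0*I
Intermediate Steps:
n(h) = 1
w(z) = -70*sqrt(z)
sqrt(((T(-8) - 69)**2 - 19438) + (w(48) - n(40))) = sqrt(((-2 - 69)**2 - 19438) + (-280*sqrt(3) - 1*1)) = sqrt(((-71)**2 - 19438) + (-280*sqrt(3) - 1)) = sqrt((5041 - 19438) + (-280*sqrt(3) - 1)) = sqrt(-14397 + (-1 - 280*sqrt(3))) = sqrt(-14398 - 280*sqrt(3))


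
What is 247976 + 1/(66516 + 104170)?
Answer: 42326031537/170686 ≈ 2.4798e+5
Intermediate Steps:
247976 + 1/(66516 + 104170) = 247976 + 1/170686 = 42326031537/170686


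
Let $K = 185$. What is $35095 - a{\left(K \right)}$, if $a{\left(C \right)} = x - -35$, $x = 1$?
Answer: $35059$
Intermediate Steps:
$a{\left(C \right)} = 36$ ($a{\left(C \right)} = 1 - -35 = 1 + 35 = 36$)
$35095 - a{\left(K \right)} = 35095 - 36 = 35059$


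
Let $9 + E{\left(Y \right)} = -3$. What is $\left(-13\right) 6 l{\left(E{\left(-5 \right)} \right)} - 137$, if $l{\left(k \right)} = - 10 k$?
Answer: $-9497$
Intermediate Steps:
$E{\left(Y \right)} = -12$ ($E{\left(Y \right)} = -9 - 3 = -12$)
$\left(-13\right) 6 l{\left(E{\left(-5 \right)} \right)} - 137 = \left(-13\right) 6 \left(\left(-10\right) \left(-12\right)\right) - 137 = \left(-78\right) 120 - 137 = -9360 - 137 = -9497$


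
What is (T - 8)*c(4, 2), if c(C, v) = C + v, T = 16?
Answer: 48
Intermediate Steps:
(T - 8)*c(4, 2) = (16 - 8)*(4 + 2) = 8*6 = 48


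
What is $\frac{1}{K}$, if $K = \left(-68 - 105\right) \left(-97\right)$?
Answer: $\frac{1}{16781} \approx 5.9591 \cdot 10^{-5}$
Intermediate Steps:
$K = 16781$ ($K = \left(-173\right) \left(-97\right) = 16781$)
$\frac{1}{K} = \frac{1}{16781}$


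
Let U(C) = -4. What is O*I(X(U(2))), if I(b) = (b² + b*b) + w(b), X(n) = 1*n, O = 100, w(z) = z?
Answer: 2800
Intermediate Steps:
X(n) = n
I(b) = b + 2*b² (I(b) = (b² + b*b) + b = (b² + b²) + b = 2*b² + b = b + 2*b²)
O*I(X(U(2))) = 100*(-4*(1 + 2*(-4))) = 100*(-4*(1 - 8)) = 100*(-4*(-7)) = 100*28 = 2800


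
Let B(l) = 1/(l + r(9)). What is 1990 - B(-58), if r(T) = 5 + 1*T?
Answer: 87561/44 ≈ 1990.0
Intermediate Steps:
r(T) = 5 + T
B(l) = 1/(14 + l) (B(l) = 1/(l + (5 + 9)) = 1/(l + 14) = 1/(14 + l))
1990 - B(-58) = 1990 - 1/(14 - 58) = 1990 - 1/(-44) = 1990 - 1*(-1/44) = 1990 + 1/44 = 87561/44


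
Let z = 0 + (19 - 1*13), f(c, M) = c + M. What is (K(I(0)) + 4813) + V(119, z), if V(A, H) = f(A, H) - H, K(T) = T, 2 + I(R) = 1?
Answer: 4931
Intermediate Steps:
f(c, M) = M + c
I(R) = -1 (I(R) = -2 + 1 = -1)
z = 6 (z = 0 + (19 - 13) = 0 + 6 = 6)
V(A, H) = A (V(A, H) = (H + A) - H = (A + H) - H = A)
(K(I(0)) + 4813) + V(119, z) = (-1 + 4813) + 119 = 4812 + 119 = 4931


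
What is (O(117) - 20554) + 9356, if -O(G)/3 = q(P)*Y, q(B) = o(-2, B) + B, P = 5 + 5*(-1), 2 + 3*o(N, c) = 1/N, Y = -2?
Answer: -11203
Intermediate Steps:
o(N, c) = -⅔ + 1/(3*N)
P = 0 (P = 5 - 5 = 0)
q(B) = -⅚ + B (q(B) = (⅓)*(1 - 2*(-2))/(-2) + B = (⅓)*(-½)*(1 + 4) + B = (⅓)*(-½)*5 + B = -⅚ + B)
O(G) = -5 (O(G) = -3*(-⅚ + 0)*(-2) = -(-5)*(-2)/2 = -3*5/3 = -5)
(O(117) - 20554) + 9356 = (-5 - 20554) + 9356 = -20559 + 9356 = -11203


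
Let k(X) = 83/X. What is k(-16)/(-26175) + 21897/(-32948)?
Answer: -2291932229/3449655600 ≈ -0.66439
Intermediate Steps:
k(-16)/(-26175) + 21897/(-32948) = (83/(-16))/(-26175) + 21897/(-32948) = (83*(-1/16))*(-1/26175) + 21897*(-1/32948) = -83/16*(-1/26175) - 21897/32948 = 83/418800 - 21897/32948 = -2291932229/3449655600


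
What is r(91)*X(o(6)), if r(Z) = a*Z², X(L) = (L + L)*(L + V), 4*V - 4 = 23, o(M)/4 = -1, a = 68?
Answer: -12388376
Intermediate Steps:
o(M) = -4 (o(M) = 4*(-1) = -4)
V = 27/4 (V = 1 + (¼)*23 = 1 + 23/4 = 27/4 ≈ 6.7500)
X(L) = 2*L*(27/4 + L) (X(L) = (L + L)*(L + 27/4) = (2*L)*(27/4 + L) = 2*L*(27/4 + L))
r(Z) = 68*Z²
r(91)*X(o(6)) = (68*91²)*((½)*(-4)*(27 + 4*(-4))) = (68*8281)*((½)*(-4)*(27 - 16)) = 563108*((½)*(-4)*11) = 563108*(-22) = -12388376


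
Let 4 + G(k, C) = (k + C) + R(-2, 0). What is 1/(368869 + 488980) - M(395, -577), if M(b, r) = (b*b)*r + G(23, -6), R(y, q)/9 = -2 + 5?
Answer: 77229044345866/857849 ≈ 9.0026e+7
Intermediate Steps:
R(y, q) = 27 (R(y, q) = 9*(-2 + 5) = 9*3 = 27)
G(k, C) = 23 + C + k (G(k, C) = -4 + ((k + C) + 27) = -4 + ((C + k) + 27) = -4 + (27 + C + k) = 23 + C + k)
M(b, r) = 40 + r*b² (M(b, r) = (b*b)*r + (23 - 6 + 23) = b²*r + 40 = r*b² + 40 = 40 + r*b²)
1/(368869 + 488980) - M(395, -577) = 1/(368869 + 488980) - (40 - 577*395²) = 1/857849 - (40 - 577*156025) = 1/857849 - (40 - 90026425) = 1/857849 - 1*(-90026385) = 1/857849 + 90026385 = 77229044345866/857849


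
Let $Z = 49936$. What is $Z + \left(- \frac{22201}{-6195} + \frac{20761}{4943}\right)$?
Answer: $\frac{1529372803298}{30621885} \approx 49944.0$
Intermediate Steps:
$Z + \left(- \frac{22201}{-6195} + \frac{20761}{4943}\right) = 49936 + \left(- \frac{22201}{-6195} + \frac{20761}{4943}\right) = 49936 + \left(\left(-22201\right) \left(- \frac{1}{6195}\right) + 20761 \cdot \frac{1}{4943}\right) = 49936 + \left(\frac{22201}{6195} + \frac{20761}{4943}\right) = 49936 + \frac{238353938}{30621885} = \frac{1529372803298}{30621885}$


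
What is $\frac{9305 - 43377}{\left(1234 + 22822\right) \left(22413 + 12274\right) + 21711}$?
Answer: $- \frac{34072}{834452183} \approx -4.0832 \cdot 10^{-5}$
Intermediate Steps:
$\frac{9305 - 43377}{\left(1234 + 22822\right) \left(22413 + 12274\right) + 21711} = - \frac{34072}{24056 \cdot 34687 + 21711} = - \frac{34072}{834430472 + 21711} = - \frac{34072}{834452183}$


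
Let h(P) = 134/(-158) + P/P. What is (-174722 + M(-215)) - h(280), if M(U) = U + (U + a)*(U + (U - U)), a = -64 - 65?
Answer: -7977195/79 ≈ -1.0098e+5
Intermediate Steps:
a = -129
M(U) = U + U*(-129 + U) (M(U) = U + (U - 129)*(U + (U - U)) = U + (-129 + U)*(U + 0) = U + (-129 + U)*U = U + U*(-129 + U))
h(P) = 12/79 (h(P) = 134*(-1/158) + 1 = -67/79 + 1 = 12/79)
(-174722 + M(-215)) - h(280) = (-174722 - 215*(-128 - 215)) - 1*12/79 = (-174722 - 215*(-343)) - 12/79 = (-174722 + 73745) - 12/79 = -100977 - 12/79 = -7977195/79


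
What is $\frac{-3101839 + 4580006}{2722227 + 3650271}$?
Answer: $\frac{1478167}{6372498} \approx 0.23196$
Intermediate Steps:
$\frac{-3101839 + 4580006}{2722227 + 3650271} = \frac{1478167}{6372498}$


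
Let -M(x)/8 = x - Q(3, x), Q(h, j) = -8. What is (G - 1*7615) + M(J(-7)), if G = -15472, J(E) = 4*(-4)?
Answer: -23023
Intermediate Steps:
J(E) = -16
M(x) = -64 - 8*x (M(x) = -8*(x - 1*(-8)) = -8*(x + 8) = -8*(8 + x) = -64 - 8*x)
(G - 1*7615) + M(J(-7)) = (-15472 - 1*7615) + (-64 - 8*(-16)) = (-15472 - 7615) + (-64 + 128) = -23087 + 64 = -23023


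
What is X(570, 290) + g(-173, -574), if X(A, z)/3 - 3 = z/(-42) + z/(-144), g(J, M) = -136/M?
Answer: -120671/6888 ≈ -17.519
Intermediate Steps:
X(A, z) = 9 - 31*z/336 (X(A, z) = 9 + 3*(z/(-42) + z/(-144)) = 9 + 3*(z*(-1/42) + z*(-1/144)) = 9 + 3*(-z/42 - z/144) = 9 + 3*(-31*z/1008) = 9 - 31*z/336)
X(570, 290) + g(-173, -574) = (9 - 31/336*290) - 136/(-574) = (9 - 4495/168) - 136*(-1/574) = -2983/168 + 68/287 = -120671/6888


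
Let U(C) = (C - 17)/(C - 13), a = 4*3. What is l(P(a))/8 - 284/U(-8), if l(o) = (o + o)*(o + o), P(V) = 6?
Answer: -5514/25 ≈ -220.56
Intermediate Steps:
a = 12
U(C) = (-17 + C)/(-13 + C)
l(o) = 4*o² (l(o) = (2*o)*(2*o) = 4*o²)
l(P(a))/8 - 284/U(-8) = (4*6²)/8 - 284*(-13 - 8)/(-17 - 8) = (4*36)*(⅛) - 284/(-25/(-21)) = 144*(⅛) - 284/((-1/21*(-25))) = 18 - 284/25/21 = 18 - 284*21/25 = 18 - 5964/25 = -5514/25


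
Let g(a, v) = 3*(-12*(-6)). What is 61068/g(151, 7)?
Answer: 5089/18 ≈ 282.72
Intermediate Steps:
g(a, v) = 216 (g(a, v) = 3*72 = 216)
61068/g(151, 7) = 61068/216 = 61068*(1/216) = 5089/18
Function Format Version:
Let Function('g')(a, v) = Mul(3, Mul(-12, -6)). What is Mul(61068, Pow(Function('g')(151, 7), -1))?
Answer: Rational(5089, 18) ≈ 282.72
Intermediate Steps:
Function('g')(a, v) = 216 (Function('g')(a, v) = Mul(3, 72) = 216)
Mul(61068, Pow(Function('g')(151, 7), -1)) = Mul(61068, Pow(216, -1)) = Mul(61068, Rational(1, 216)) = Rational(5089, 18)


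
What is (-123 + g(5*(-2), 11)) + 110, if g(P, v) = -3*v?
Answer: -46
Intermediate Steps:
(-123 + g(5*(-2), 11)) + 110 = (-123 - 3*11) + 110 = (-123 - 33) + 110 = -156 + 110 = -46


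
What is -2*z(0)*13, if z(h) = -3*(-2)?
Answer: -156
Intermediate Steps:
z(h) = 6
-2*z(0)*13 = -2*6*13 = -12*13 = -156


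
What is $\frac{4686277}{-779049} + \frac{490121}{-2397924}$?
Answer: $- \frac{1291018262653}{207566699364} \approx -6.2198$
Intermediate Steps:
$\frac{4686277}{-779049} + \frac{490121}{-2397924} = 4686277 \left(- \frac{1}{779049}\right) + 490121 \left(- \frac{1}{2397924}\right) = - \frac{4686277}{779049} - \frac{490121}{2397924} = - \frac{1291018262653}{207566699364}$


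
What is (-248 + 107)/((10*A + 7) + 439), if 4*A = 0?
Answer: -141/446 ≈ -0.31614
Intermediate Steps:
A = 0 (A = (¼)*0 = 0)
(-248 + 107)/((10*A + 7) + 439) = (-248 + 107)/((10*0 + 7) + 439) = -141/((0 + 7) + 439) = -141/(7 + 439) = -141/446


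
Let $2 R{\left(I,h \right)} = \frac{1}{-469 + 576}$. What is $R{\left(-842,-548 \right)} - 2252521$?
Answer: $- \frac{482039493}{214} \approx -2.2525 \cdot 10^{6}$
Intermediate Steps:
$R{\left(I,h \right)} = \frac{1}{214}$ ($R{\left(I,h \right)} = \frac{1}{2 \left(-469 + 576\right)} = \frac{1}{2 \cdot 107} = \frac{1}{2} \cdot \frac{1}{107} = \frac{1}{214}$)
$R{\left(-842,-548 \right)} - 2252521 = \frac{1}{214} - 2252521 = - \frac{482039493}{214}$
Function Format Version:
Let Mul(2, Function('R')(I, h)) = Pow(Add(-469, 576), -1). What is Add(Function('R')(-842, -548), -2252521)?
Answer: Rational(-482039493, 214) ≈ -2.2525e+6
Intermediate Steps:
Function('R')(I, h) = Rational(1, 214) (Function('R')(I, h) = Mul(Rational(1, 2), Pow(Add(-469, 576), -1)) = Mul(Rational(1, 2), Pow(107, -1)) = Mul(Rational(1, 2), Rational(1, 107)) = Rational(1, 214))
Add(Function('R')(-842, -548), -2252521) = Add(Rational(1, 214), -2252521) = Rational(-482039493, 214)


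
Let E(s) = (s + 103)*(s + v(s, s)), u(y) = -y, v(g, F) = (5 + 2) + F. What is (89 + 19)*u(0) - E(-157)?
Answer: -16578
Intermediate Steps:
v(g, F) = 7 + F
E(s) = (7 + 2*s)*(103 + s) (E(s) = (s + 103)*(s + (7 + s)) = (103 + s)*(7 + 2*s) = (7 + 2*s)*(103 + s))
(89 + 19)*u(0) - E(-157) = (89 + 19)*(-1*0) - (721 + 2*(-157)**2 + 213*(-157)) = 108*0 - (721 + 2*24649 - 33441) = 0 - (721 + 49298 - 33441) = 0 - 1*16578 = 0 - 16578 = -16578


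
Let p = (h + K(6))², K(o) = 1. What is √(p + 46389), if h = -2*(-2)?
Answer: √46414 ≈ 215.44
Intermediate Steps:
h = 4
p = 25 (p = (4 + 1)² = 5² = 25)
√(p + 46389) = √(25 + 46389) = √46414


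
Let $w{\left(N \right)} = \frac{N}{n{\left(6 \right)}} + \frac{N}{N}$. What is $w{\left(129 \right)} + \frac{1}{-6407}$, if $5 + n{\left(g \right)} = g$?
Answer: $\frac{832909}{6407} \approx 130.0$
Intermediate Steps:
$n{\left(g \right)} = -5 + g$
$w{\left(N \right)} = 1 + N$ ($w{\left(N \right)} = \frac{N}{-5 + 6} + \frac{N}{N} = \frac{N}{1} + 1 = N 1 + 1 = N + 1 = 1 + N$)
$w{\left(129 \right)} + \frac{1}{-6407} = \left(1 + 129\right) + \frac{1}{-6407} = 130 - \frac{1}{6407} = \frac{832909}{6407}$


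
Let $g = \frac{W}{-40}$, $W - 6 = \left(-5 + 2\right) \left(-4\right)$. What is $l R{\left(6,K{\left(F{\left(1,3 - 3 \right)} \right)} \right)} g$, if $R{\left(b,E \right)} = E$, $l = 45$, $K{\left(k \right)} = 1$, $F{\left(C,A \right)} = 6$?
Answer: $- \frac{81}{4} \approx -20.25$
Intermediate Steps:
$W = 18$ ($W = 6 + \left(-5 + 2\right) \left(-4\right) = 6 - -12 = 6 + 12 = 18$)
$g = - \frac{9}{20}$ ($g = \frac{18}{-40} = 18 \left(- \frac{1}{40}\right) = - \frac{9}{20} \approx -0.45$)
$l R{\left(6,K{\left(F{\left(1,3 - 3 \right)} \right)} \right)} g = 45 \cdot 1 \left(- \frac{9}{20}\right) = 45 \left(- \frac{9}{20}\right) = - \frac{81}{4}$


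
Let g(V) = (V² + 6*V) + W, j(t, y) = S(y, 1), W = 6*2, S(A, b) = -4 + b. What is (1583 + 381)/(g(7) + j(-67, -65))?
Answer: 491/25 ≈ 19.640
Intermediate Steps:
W = 12
j(t, y) = -3 (j(t, y) = -4 + 1 = -3)
g(V) = 12 + V² + 6*V (g(V) = (V² + 6*V) + 12 = 12 + V² + 6*V)
(1583 + 381)/(g(7) + j(-67, -65)) = (1583 + 381)/((12 + 7² + 6*7) - 3) = 1964/((12 + 49 + 42) - 3) = 1964/(103 - 3) = 1964/100 = 1964*(1/100) = 491/25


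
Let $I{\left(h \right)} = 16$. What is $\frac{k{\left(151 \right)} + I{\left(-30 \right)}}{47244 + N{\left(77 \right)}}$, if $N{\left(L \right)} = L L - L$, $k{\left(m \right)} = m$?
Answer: $\frac{167}{53096} \approx 0.0031452$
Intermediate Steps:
$N{\left(L \right)} = L^{2} - L$
$\frac{k{\left(151 \right)} + I{\left(-30 \right)}}{47244 + N{\left(77 \right)}} = \frac{151 + 16}{47244 + 77 \left(-1 + 77\right)} = \frac{167}{47244 + 77 \cdot 76} = \frac{167}{47244 + 5852} = \frac{167}{53096}$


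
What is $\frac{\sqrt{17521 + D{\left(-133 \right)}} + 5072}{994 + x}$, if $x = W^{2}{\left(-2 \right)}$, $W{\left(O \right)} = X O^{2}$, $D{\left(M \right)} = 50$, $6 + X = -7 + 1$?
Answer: $\frac{2536}{1649} + \frac{\sqrt{17571}}{3298} \approx 1.5781$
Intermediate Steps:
$X = -12$ ($X = -6 + \left(-7 + 1\right) = -6 - 6 = -12$)
$W{\left(O \right)} = - 12 O^{2}$
$x = 2304$ ($x = \left(- 12 \left(-2\right)^{2}\right)^{2} = \left(\left(-12\right) 4\right)^{2} = \left(-48\right)^{2} = 2304$)
$\frac{\sqrt{17521 + D{\left(-133 \right)}} + 5072}{994 + x} = \frac{\sqrt{17521 + 50} + 5072}{994 + 2304} = \frac{\sqrt{17571} + 5072}{3298} = \left(5072 + \sqrt{17571}\right) \frac{1}{3298} = \frac{2536}{1649} + \frac{\sqrt{17571}}{3298}$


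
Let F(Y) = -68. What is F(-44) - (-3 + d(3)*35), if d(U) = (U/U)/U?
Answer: -230/3 ≈ -76.667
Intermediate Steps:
d(U) = 1/U
F(-44) - (-3 + d(3)*35) = -68 - (-3 + 35/3) = -68 - 1*26/3 = -68 - 26/3 = -230/3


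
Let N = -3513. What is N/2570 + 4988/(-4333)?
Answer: -28040989/11135810 ≈ -2.5181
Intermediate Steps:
N/2570 + 4988/(-4333) = -3513/2570 + 4988/(-4333) = -3513*1/2570 + 4988*(-1/4333) = -3513/2570 - 4988/4333 = -28040989/11135810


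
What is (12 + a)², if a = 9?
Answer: 441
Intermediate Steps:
(12 + a)² = (12 + 9)² = 21² = 441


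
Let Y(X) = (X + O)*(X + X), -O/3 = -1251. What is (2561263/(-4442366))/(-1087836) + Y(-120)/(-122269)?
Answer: 601944423344191381/84410424382800792 ≈ 7.1312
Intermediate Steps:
O = 3753 (O = -3*(-1251) = 3753)
Y(X) = 2*X*(3753 + X) (Y(X) = (X + 3753)*(X + X) = (3753 + X)*(2*X) = 2*X*(3753 + X))
(2561263/(-4442366))/(-1087836) + Y(-120)/(-122269) = (2561263/(-4442366))/(-1087836) + (2*(-120)*(3753 - 120))/(-122269) = (2561263*(-1/4442366))*(-1/1087836) + (2*(-120)*3633)*(-1/122269) = -2561263/4442366*(-1/1087836) - 871920*(-1/122269) = 2561263/4832565659976 + 124560/17467 = 601944423344191381/84410424382800792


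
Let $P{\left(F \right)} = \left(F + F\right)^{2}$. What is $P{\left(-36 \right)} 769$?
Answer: $3986496$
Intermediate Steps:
$P{\left(F \right)} = 4 F^{2}$ ($P{\left(F \right)} = \left(2 F\right)^{2} = 4 F^{2}$)
$P{\left(-36 \right)} 769 = 4 \left(-36\right)^{2} \cdot 769 = 4 \cdot 1296 \cdot 769 = 5184 \cdot 769 = 3986496$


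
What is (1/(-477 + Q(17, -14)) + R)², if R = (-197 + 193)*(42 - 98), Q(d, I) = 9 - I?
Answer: 10341873025/206116 ≈ 50175.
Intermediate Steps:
R = 224 (R = -4*(-56) = 224)
(1/(-477 + Q(17, -14)) + R)² = (1/(-477 + (9 - 1*(-14))) + 224)² = (1/(-477 + (9 + 14)) + 224)² = (1/(-477 + 23) + 224)² = (1/(-454) + 224)² = (-1/454 + 224)² = (101695/454)² = 10341873025/206116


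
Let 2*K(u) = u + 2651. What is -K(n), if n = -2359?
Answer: -146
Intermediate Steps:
K(u) = 2651/2 + u/2 (K(u) = (u + 2651)/2 = (2651 + u)/2 = 2651/2 + u/2)
-K(n) = -(2651/2 + (½)*(-2359)) = -(2651/2 - 2359/2) = -1*146 = -146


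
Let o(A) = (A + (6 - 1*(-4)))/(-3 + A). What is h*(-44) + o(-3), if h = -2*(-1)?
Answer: -535/6 ≈ -89.167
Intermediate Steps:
h = 2
o(A) = (10 + A)/(-3 + A) (o(A) = (A + (6 + 4))/(-3 + A) = (A + 10)/(-3 + A) = (10 + A)/(-3 + A))
h*(-44) + o(-3) = 2*(-44) + (10 - 3)/(-3 - 3) = -88 + 7/(-6) = -88 - ⅙*7 = -88 - 7/6 = -535/6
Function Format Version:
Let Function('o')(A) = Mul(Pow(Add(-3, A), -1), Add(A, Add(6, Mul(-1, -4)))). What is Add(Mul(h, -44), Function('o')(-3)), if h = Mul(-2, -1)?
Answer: Rational(-535, 6) ≈ -89.167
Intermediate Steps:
h = 2
Function('o')(A) = Mul(Pow(Add(-3, A), -1), Add(10, A)) (Function('o')(A) = Mul(Pow(Add(-3, A), -1), Add(A, Add(6, 4))) = Mul(Pow(Add(-3, A), -1), Add(A, 10)) = Mul(Pow(Add(-3, A), -1), Add(10, A)))
Add(Mul(h, -44), Function('o')(-3)) = Add(Mul(2, -44), Mul(Pow(Add(-3, -3), -1), Add(10, -3))) = Add(-88, Mul(Pow(-6, -1), 7)) = Add(-88, Mul(Rational(-1, 6), 7)) = Add(-88, Rational(-7, 6)) = Rational(-535, 6)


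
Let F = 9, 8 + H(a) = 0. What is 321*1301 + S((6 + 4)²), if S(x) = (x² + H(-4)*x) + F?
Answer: 426830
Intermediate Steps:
H(a) = -8 (H(a) = -8 + 0 = -8)
S(x) = 9 + x² - 8*x (S(x) = (x² - 8*x) + 9 = 9 + x² - 8*x)
321*1301 + S((6 + 4)²) = 321*1301 + (9 + ((6 + 4)²)² - 8*(6 + 4)²) = 417621 + (9 + (10²)² - 8*10²) = 417621 + (9 + 100² - 8*100) = 417621 + (9 + 10000 - 800) = 417621 + 9209 = 426830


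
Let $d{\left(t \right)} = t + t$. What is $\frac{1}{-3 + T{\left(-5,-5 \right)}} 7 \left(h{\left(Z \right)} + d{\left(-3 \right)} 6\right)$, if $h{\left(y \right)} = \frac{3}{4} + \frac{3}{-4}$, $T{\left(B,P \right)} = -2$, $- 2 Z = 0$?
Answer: $\frac{252}{5} \approx 50.4$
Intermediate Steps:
$Z = 0$ ($Z = \left(- \frac{1}{2}\right) 0 = 0$)
$h{\left(y \right)} = 0$ ($h{\left(y \right)} = 3 \cdot \frac{1}{4} + 3 \left(- \frac{1}{4}\right) = \frac{3}{4} - \frac{3}{4} = 0$)
$d{\left(t \right)} = 2 t$
$\frac{1}{-3 + T{\left(-5,-5 \right)}} 7 \left(h{\left(Z \right)} + d{\left(-3 \right)} 6\right) = \frac{1}{-3 - 2} \cdot 7 \left(0 + 2 \left(-3\right) 6\right) = \frac{1}{-5} \cdot 7 \left(0 - 36\right) = \left(- \frac{1}{5}\right) 7 \left(0 - 36\right) = \left(- \frac{7}{5}\right) \left(-36\right) = \frac{252}{5}$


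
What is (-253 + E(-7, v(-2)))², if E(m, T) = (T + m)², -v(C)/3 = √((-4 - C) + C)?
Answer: 50544 - 40320*I ≈ 50544.0 - 40320.0*I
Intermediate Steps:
v(C) = -6*I (v(C) = -3*√((-4 - C) + C) = -6*I)
(-253 + E(-7, v(-2)))² = (-253 + (-6*I - 7)²)² = (-253 + (-7 - 6*I)²)²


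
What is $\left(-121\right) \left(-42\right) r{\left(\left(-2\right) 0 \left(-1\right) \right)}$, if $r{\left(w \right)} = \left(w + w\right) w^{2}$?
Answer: $0$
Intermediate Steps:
$r{\left(w \right)} = 2 w^{3}$ ($r{\left(w \right)} = 2 w w^{2} = 2 w^{3}$)
$\left(-121\right) \left(-42\right) r{\left(\left(-2\right) 0 \left(-1\right) \right)} = \left(-121\right) \left(-42\right) 2 \left(\left(-2\right) 0 \left(-1\right)\right)^{3} = 5082 \cdot 2 \left(0 \left(-1\right)\right)^{3} = 5082 \cdot 2 \cdot 0^{3} = 5082 \cdot 2 \cdot 0 = 5082 \cdot 0 = 0$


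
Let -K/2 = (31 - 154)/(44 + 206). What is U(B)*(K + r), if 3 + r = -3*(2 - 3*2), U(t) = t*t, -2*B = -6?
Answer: 11232/125 ≈ 89.856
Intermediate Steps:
B = 3 (B = -1/2*(-6) = 3)
U(t) = t**2
r = 9 (r = -3 - 3*(2 - 3*2) = -3 - 3*(2 - 6) = -3 - 3*(-4) = -3 + 12 = 9)
K = 123/125 (K = -2*(31 - 154)/(44 + 206) = -(-246)/250 = -2*(-123/250) = 123/125 ≈ 0.98400)
U(B)*(K + r) = 3**2*(123/125 + 9) = 9*(1248/125) = 11232/125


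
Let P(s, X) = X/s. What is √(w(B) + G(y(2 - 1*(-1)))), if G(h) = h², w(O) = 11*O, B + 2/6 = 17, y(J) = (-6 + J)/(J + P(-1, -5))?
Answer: √105681/24 ≈ 13.545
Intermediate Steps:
y(J) = (-6 + J)/(5 + J) (y(J) = (-6 + J)/(J - 5/(-1)) = (-6 + J)/(J - 5*(-1)) = (-6 + J)/(J + 5) = (-6 + J)/(5 + J))
B = 50/3 (B = -⅓ + 17 = 50/3 ≈ 16.667)
√(w(B) + G(y(2 - 1*(-1)))) = √(11*(50/3) + ((-6 + (2 - 1*(-1)))/(5 + (2 - 1*(-1))))²) = √(550/3 + ((-6 + (2 + 1))/(5 + (2 + 1)))²) = √(550/3 + ((-6 + 3)/(5 + 3))²) = √(550/3 + (-3/8)²) = √(550/3 + 9/64) = √(35227/192) = √105681/24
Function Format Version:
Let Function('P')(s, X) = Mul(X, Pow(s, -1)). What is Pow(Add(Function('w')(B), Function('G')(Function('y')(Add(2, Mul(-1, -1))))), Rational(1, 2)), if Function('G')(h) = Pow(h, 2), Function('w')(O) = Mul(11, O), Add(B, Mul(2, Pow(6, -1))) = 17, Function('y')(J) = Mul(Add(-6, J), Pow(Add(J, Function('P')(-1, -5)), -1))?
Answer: Mul(Rational(1, 24), Pow(105681, Rational(1, 2))) ≈ 13.545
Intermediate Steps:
Function('y')(J) = Mul(Pow(Add(5, J), -1), Add(-6, J)) (Function('y')(J) = Mul(Add(-6, J), Pow(Add(J, Mul(-5, Pow(-1, -1))), -1)) = Mul(Add(-6, J), Pow(Add(J, Mul(-5, -1)), -1)) = Mul(Add(-6, J), Pow(Add(J, 5), -1)) = Mul(Add(-6, J), Pow(Add(5, J), -1)) = Mul(Pow(Add(5, J), -1), Add(-6, J)))
B = Rational(50, 3) (B = Add(Rational(-1, 3), 17) = Rational(50, 3) ≈ 16.667)
Pow(Add(Function('w')(B), Function('G')(Function('y')(Add(2, Mul(-1, -1))))), Rational(1, 2)) = Pow(Add(Mul(11, Rational(50, 3)), Pow(Mul(Pow(Add(5, Add(2, Mul(-1, -1))), -1), Add(-6, Add(2, Mul(-1, -1)))), 2)), Rational(1, 2)) = Pow(Add(Rational(550, 3), Pow(Mul(Pow(Add(5, Add(2, 1)), -1), Add(-6, Add(2, 1))), 2)), Rational(1, 2)) = Pow(Add(Rational(550, 3), Pow(Mul(Pow(Add(5, 3), -1), Add(-6, 3)), 2)), Rational(1, 2)) = Pow(Add(Rational(550, 3), Pow(Mul(Pow(8, -1), -3), 2)), Rational(1, 2)) = Pow(Add(Rational(550, 3), Pow(Mul(Rational(1, 8), -3), 2)), Rational(1, 2)) = Pow(Add(Rational(550, 3), Pow(Rational(-3, 8), 2)), Rational(1, 2)) = Pow(Add(Rational(550, 3), Rational(9, 64)), Rational(1, 2)) = Pow(Rational(35227, 192), Rational(1, 2)) = Mul(Rational(1, 24), Pow(105681, Rational(1, 2)))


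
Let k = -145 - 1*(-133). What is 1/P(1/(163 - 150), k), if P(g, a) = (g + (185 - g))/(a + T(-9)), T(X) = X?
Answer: -21/185 ≈ -0.11351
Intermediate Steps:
k = -12 (k = -145 + 133 = -12)
P(g, a) = 185/(-9 + a) (P(g, a) = (g + (185 - g))/(a - 9) = 185/(-9 + a))
1/P(1/(163 - 150), k) = 1/(185/(-9 - 12)) = 1/(185/(-21)) = 1/(185*(-1/21)) = 1/(-185/21) = -21/185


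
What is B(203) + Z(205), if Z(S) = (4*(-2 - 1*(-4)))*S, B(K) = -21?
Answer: 1619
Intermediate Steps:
Z(S) = 8*S (Z(S) = (4*(-2 + 4))*S = (4*2)*S = 8*S)
B(203) + Z(205) = -21 + 8*205 = -21 + 1640 = 1619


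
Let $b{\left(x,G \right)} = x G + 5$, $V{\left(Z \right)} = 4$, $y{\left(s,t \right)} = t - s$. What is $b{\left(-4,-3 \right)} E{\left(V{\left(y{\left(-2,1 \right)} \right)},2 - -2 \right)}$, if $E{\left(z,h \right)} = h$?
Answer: $68$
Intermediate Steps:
$b{\left(x,G \right)} = 5 + G x$ ($b{\left(x,G \right)} = G x + 5 = 5 + G x$)
$b{\left(-4,-3 \right)} E{\left(V{\left(y{\left(-2,1 \right)} \right)},2 - -2 \right)} = \left(5 - -12\right) \left(2 - -2\right) = \left(5 + 12\right) \left(2 + 2\right) = 17 \cdot 4 = 68$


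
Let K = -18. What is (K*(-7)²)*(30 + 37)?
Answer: -59094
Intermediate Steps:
(K*(-7)²)*(30 + 37) = (-18*(-7)²)*(30 + 37) = -18*49*67 = -882*67 = -59094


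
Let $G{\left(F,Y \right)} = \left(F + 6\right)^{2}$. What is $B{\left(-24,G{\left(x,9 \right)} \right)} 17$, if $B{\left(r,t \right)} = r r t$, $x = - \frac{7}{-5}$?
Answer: $\frac{13405248}{25} \approx 5.3621 \cdot 10^{5}$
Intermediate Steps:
$x = \frac{7}{5}$ ($x = \left(-7\right) \left(- \frac{1}{5}\right) = \frac{7}{5} \approx 1.4$)
$G{\left(F,Y \right)} = \left(6 + F\right)^{2}$
$B{\left(r,t \right)} = t r^{2}$ ($B{\left(r,t \right)} = r^{2} t = t r^{2}$)
$B{\left(-24,G{\left(x,9 \right)} \right)} 17 = \left(6 + \frac{7}{5}\right)^{2} \left(-24\right)^{2} \cdot 17 = \left(\frac{37}{5}\right)^{2} \cdot 576 \cdot 17 = \frac{1369}{25} \cdot 576 \cdot 17 = \frac{788544}{25} \cdot 17 = \frac{13405248}{25}$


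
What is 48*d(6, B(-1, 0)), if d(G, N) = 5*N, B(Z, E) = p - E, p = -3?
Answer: -720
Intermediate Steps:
B(Z, E) = -3 - E
48*d(6, B(-1, 0)) = 48*(5*(-3 - 1*0)) = 48*(5*(-3 + 0)) = 48*(5*(-3)) = 48*(-15) = -720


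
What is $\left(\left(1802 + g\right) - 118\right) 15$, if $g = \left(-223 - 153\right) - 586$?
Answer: $10830$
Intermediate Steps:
$g = -962$ ($g = -376 - 586 = -962$)
$\left(\left(1802 + g\right) - 118\right) 15 = \left(\left(1802 - 962\right) - 118\right) 15 = \left(840 - 118\right) 15 = 722 \cdot 15 = 10830$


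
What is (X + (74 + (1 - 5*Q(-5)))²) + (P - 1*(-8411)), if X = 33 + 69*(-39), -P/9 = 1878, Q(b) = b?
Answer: -1149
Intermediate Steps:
P = -16902 (P = -9*1878 = -16902)
X = -2658 (X = 33 - 2691 = -2658)
(X + (74 + (1 - 5*Q(-5)))²) + (P - 1*(-8411)) = (-2658 + (74 + (1 - 5*(-5)))²) + (-16902 - 1*(-8411)) = (-2658 + (74 + (1 + 25))²) + (-16902 + 8411) = (-2658 + (74 + 26)²) - 8491 = (-2658 + 100²) - 8491 = (-2658 + 10000) - 8491 = 7342 - 8491 = -1149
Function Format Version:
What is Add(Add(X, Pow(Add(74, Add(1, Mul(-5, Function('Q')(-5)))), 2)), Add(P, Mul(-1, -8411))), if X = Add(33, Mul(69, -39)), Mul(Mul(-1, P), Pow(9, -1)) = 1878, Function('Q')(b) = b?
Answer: -1149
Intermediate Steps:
P = -16902 (P = Mul(-9, 1878) = -16902)
X = -2658 (X = Add(33, -2691) = -2658)
Add(Add(X, Pow(Add(74, Add(1, Mul(-5, Function('Q')(-5)))), 2)), Add(P, Mul(-1, -8411))) = Add(Add(-2658, Pow(Add(74, Add(1, Mul(-5, -5))), 2)), Add(-16902, Mul(-1, -8411))) = Add(Add(-2658, Pow(Add(74, Add(1, 25)), 2)), Add(-16902, 8411)) = Add(Add(-2658, Pow(Add(74, 26), 2)), -8491) = Add(Add(-2658, Pow(100, 2)), -8491) = Add(Add(-2658, 10000), -8491) = Add(7342, -8491) = -1149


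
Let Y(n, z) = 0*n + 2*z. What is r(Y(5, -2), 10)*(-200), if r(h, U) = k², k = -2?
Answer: -800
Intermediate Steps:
Y(n, z) = 2*z (Y(n, z) = 0 + 2*z = 2*z)
r(h, U) = 4 (r(h, U) = (-2)² = 4)
r(Y(5, -2), 10)*(-200) = 4*(-200) = -800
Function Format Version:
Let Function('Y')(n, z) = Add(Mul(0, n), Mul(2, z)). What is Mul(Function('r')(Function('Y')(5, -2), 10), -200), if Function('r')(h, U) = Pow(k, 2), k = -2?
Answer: -800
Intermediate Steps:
Function('Y')(n, z) = Mul(2, z) (Function('Y')(n, z) = Add(0, Mul(2, z)) = Mul(2, z))
Function('r')(h, U) = 4 (Function('r')(h, U) = Pow(-2, 2) = 4)
Mul(Function('r')(Function('Y')(5, -2), 10), -200) = Mul(4, -200) = -800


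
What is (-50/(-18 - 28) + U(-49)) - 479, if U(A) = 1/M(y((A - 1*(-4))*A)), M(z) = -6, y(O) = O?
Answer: -65975/138 ≈ -478.08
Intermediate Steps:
U(A) = -⅙ (U(A) = 1/(-6) = -⅙)
(-50/(-18 - 28) + U(-49)) - 479 = (-50/(-18 - 28) - ⅙) - 479 = (-50/(-46) - ⅙) - 479 = (-1/46*(-50) - ⅙) - 479 = (25/23 - ⅙) - 479 = 127/138 - 479 = -65975/138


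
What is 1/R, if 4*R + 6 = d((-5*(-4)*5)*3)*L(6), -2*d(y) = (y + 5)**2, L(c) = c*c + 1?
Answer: -8/3441937 ≈ -2.3243e-6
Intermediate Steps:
L(c) = 1 + c**2 (L(c) = c**2 + 1 = 1 + c**2)
d(y) = -(5 + y)**2/2 (d(y) = -(y + 5)**2/2 = -(5 + y)**2/2)
R = -3441937/8 (R = -3/2 + ((-(5 + (-5*(-4)*5)*3)**2/2)*(1 + 6**2))/4 = -3/2 + ((-(5 + (20*5)*3)**2/2)*(1 + 36))/4 = -3/2 + (-(5 + 100*3)**2/2*37)/4 = -3/2 + (-(5 + 300)**2/2*37)/4 = -3/2 + (-1/2*305**2*37)/4 = -3/2 + (-1/2*93025*37)/4 = -3/2 + (-93025/2*37)/4 = -3/2 + (1/4)*(-3441925/2) = -3/2 - 3441925/8 = -3441937/8 ≈ -4.3024e+5)
1/R = 1/(-3441937/8) = -8/3441937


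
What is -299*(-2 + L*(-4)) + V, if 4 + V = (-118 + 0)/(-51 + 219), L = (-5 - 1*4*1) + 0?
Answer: -854339/84 ≈ -10171.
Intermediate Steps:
L = -9 (L = (-5 - 4*1) + 0 = (-5 - 4) + 0 = -9 + 0 = -9)
V = -395/84 (V = -4 + (-118 + 0)/(-51 + 219) = -4 - 118/168 = -4 - 118*1/168 = -4 - 59/84 = -395/84 ≈ -4.7024)
-299*(-2 + L*(-4)) + V = -299*(-2 - 9*(-4)) - 395/84 = -299*(-2 + 36) - 395/84 = -299*34 - 395/84 = -10166 - 395/84 = -854339/84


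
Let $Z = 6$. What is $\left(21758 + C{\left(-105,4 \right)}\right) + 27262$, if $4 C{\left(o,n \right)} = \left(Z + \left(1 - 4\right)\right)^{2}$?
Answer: $\frac{196089}{4} \approx 49022.0$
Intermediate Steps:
$C{\left(o,n \right)} = \frac{9}{4}$ ($C{\left(o,n \right)} = \frac{\left(6 + \left(1 - 4\right)\right)^{2}}{4} = \frac{\left(6 - 3\right)^{2}}{4} = \frac{3^{2}}{4} = \frac{1}{4} \cdot 9 = \frac{9}{4}$)
$\left(21758 + C{\left(-105,4 \right)}\right) + 27262 = \left(21758 + \frac{9}{4}\right) + 27262 = \frac{87041}{4} + 27262 = \frac{196089}{4}$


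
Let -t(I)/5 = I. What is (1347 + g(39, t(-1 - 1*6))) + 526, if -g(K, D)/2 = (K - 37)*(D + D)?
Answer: 1593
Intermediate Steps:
t(I) = -5*I
g(K, D) = -4*D*(-37 + K) (g(K, D) = -2*(K - 37)*(D + D) = -2*(-37 + K)*2*D = -4*D*(-37 + K))
(1347 + g(39, t(-1 - 1*6))) + 526 = (1347 + 4*(-5*(-1 - 1*6))*(37 - 1*39)) + 526 = (1347 + 4*(-5*(-1 - 6))*(37 - 39)) + 526 = (1347 + 4*(-5*(-7))*(-2)) + 526 = (1347 + 4*35*(-2)) + 526 = (1347 - 280) + 526 = 1067 + 526 = 1593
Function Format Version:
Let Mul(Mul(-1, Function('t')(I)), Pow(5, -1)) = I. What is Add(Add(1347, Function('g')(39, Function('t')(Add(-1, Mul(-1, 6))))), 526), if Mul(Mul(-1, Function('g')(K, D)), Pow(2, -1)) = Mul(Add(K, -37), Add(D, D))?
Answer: 1593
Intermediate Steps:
Function('t')(I) = Mul(-5, I)
Function('g')(K, D) = Mul(-4, D, Add(-37, K)) (Function('g')(K, D) = Mul(-2, Mul(Add(K, -37), Add(D, D))) = Mul(-2, Mul(Add(-37, K), Mul(2, D))) = Mul(-2, Mul(2, D, Add(-37, K))) = Mul(-4, D, Add(-37, K)))
Add(Add(1347, Function('g')(39, Function('t')(Add(-1, Mul(-1, 6))))), 526) = Add(Add(1347, Mul(4, Mul(-5, Add(-1, Mul(-1, 6))), Add(37, Mul(-1, 39)))), 526) = Add(Add(1347, Mul(4, Mul(-5, Add(-1, -6)), Add(37, -39))), 526) = Add(Add(1347, Mul(4, Mul(-5, -7), -2)), 526) = Add(Add(1347, Mul(4, 35, -2)), 526) = Add(Add(1347, -280), 526) = Add(1067, 526) = 1593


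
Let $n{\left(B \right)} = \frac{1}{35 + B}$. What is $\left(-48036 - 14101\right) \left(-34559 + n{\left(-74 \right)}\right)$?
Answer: $\frac{83748372874}{39} \approx 2.1474 \cdot 10^{9}$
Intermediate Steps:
$\left(-48036 - 14101\right) \left(-34559 + n{\left(-74 \right)}\right) = \left(-48036 - 14101\right) \left(-34559 + \frac{1}{35 - 74}\right) = - 62137 \left(-34559 + \frac{1}{-39}\right) = - 62137 \left(-34559 - \frac{1}{39}\right) = \left(-62137\right) \left(- \frac{1347802}{39}\right) = \frac{83748372874}{39}$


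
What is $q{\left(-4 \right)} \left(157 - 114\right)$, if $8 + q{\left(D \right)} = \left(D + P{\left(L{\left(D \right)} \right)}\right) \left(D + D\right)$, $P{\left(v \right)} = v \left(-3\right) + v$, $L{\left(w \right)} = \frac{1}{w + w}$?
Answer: $946$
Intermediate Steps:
$L{\left(w \right)} = \frac{1}{2 w}$
$P{\left(v \right)} = - 2 v$ ($P{\left(v \right)} = - 3 v + v = - 2 v$)
$q{\left(D \right)} = -8 + 2 D \left(D - \frac{1}{D}\right)$ ($q{\left(D \right)} = -8 + \left(D - 2 \frac{1}{2 D}\right) \left(D + D\right) = -8 + \left(D - \frac{1}{D}\right) 2 D = -8 + 2 D \left(D - \frac{1}{D}\right)$)
$q{\left(-4 \right)} \left(157 - 114\right) = \left(-10 + 2 \left(-4\right)^{2}\right) \left(157 - 114\right) = \left(-10 + 2 \cdot 16\right) 43 = \left(-10 + 32\right) 43 = 22 \cdot 43 = 946$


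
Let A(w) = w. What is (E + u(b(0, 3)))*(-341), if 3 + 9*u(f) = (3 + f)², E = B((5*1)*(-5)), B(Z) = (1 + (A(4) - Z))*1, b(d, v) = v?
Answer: -34441/3 ≈ -11480.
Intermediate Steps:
B(Z) = 5 - Z (B(Z) = (1 + (4 - Z))*1 = (5 - Z)*1 = 5 - Z)
E = 30 (E = 5 - 5*1*(-5) = 5 - 5*(-5) = 5 - 1*(-25) = 5 + 25 = 30)
u(f) = -⅓ + (3 + f)²/9
(E + u(b(0, 3)))*(-341) = (30 + (-⅓ + (3 + 3)²/9))*(-341) = (30 + (-⅓ + (⅑)*6²))*(-341) = (30 + (-⅓ + (⅑)*36))*(-341) = (30 + (-⅓ + 4))*(-341) = (30 + 11/3)*(-341) = (101/3)*(-341) = -34441/3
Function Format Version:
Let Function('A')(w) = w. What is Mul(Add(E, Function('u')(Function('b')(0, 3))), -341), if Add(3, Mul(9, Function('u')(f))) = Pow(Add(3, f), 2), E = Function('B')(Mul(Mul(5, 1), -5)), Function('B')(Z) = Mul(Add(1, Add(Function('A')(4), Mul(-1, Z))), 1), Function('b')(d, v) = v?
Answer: Rational(-34441, 3) ≈ -11480.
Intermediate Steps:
Function('B')(Z) = Add(5, Mul(-1, Z)) (Function('B')(Z) = Mul(Add(1, Add(4, Mul(-1, Z))), 1) = Mul(Add(5, Mul(-1, Z)), 1) = Add(5, Mul(-1, Z)))
E = 30 (E = Add(5, Mul(-1, Mul(Mul(5, 1), -5))) = Add(5, Mul(-1, Mul(5, -5))) = Add(5, Mul(-1, -25)) = Add(5, 25) = 30)
Function('u')(f) = Add(Rational(-1, 3), Mul(Rational(1, 9), Pow(Add(3, f), 2)))
Mul(Add(E, Function('u')(Function('b')(0, 3))), -341) = Mul(Add(30, Add(Rational(-1, 3), Mul(Rational(1, 9), Pow(Add(3, 3), 2)))), -341) = Mul(Add(30, Add(Rational(-1, 3), Mul(Rational(1, 9), Pow(6, 2)))), -341) = Mul(Add(30, Add(Rational(-1, 3), Mul(Rational(1, 9), 36))), -341) = Mul(Add(30, Add(Rational(-1, 3), 4)), -341) = Mul(Add(30, Rational(11, 3)), -341) = Mul(Rational(101, 3), -341) = Rational(-34441, 3)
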